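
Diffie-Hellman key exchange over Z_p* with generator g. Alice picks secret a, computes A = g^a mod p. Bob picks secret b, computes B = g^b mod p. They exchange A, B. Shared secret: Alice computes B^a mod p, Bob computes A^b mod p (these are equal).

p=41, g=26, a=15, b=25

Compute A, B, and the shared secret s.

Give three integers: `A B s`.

A = 26^15 mod 41  (bits of 15 = 1111)
  bit 0 = 1: r = r^2 * 26 mod 41 = 1^2 * 26 = 1*26 = 26
  bit 1 = 1: r = r^2 * 26 mod 41 = 26^2 * 26 = 20*26 = 28
  bit 2 = 1: r = r^2 * 26 mod 41 = 28^2 * 26 = 5*26 = 7
  bit 3 = 1: r = r^2 * 26 mod 41 = 7^2 * 26 = 8*26 = 3
  -> A = 3
B = 26^25 mod 41  (bits of 25 = 11001)
  bit 0 = 1: r = r^2 * 26 mod 41 = 1^2 * 26 = 1*26 = 26
  bit 1 = 1: r = r^2 * 26 mod 41 = 26^2 * 26 = 20*26 = 28
  bit 2 = 0: r = r^2 mod 41 = 28^2 = 5
  bit 3 = 0: r = r^2 mod 41 = 5^2 = 25
  bit 4 = 1: r = r^2 * 26 mod 41 = 25^2 * 26 = 10*26 = 14
  -> B = 14
s = B^a = 14^15 mod 41  (bits of 15 = 1111)
  bit 0 = 1: r = r^2 * 14 mod 41 = 1^2 * 14 = 1*14 = 14
  bit 1 = 1: r = r^2 * 14 mod 41 = 14^2 * 14 = 32*14 = 38
  bit 2 = 1: r = r^2 * 14 mod 41 = 38^2 * 14 = 9*14 = 3
  bit 3 = 1: r = r^2 * 14 mod 41 = 3^2 * 14 = 9*14 = 3
  -> s = B^a = 3

Answer: 3 14 3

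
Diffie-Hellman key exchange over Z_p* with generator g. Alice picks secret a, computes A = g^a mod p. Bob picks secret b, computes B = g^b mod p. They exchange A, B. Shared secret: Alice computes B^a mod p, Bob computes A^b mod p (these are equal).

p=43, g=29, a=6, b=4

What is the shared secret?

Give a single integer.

A = 29^6 mod 43  (bits of 6 = 110)
  bit 0 = 1: r = r^2 * 29 mod 43 = 1^2 * 29 = 1*29 = 29
  bit 1 = 1: r = r^2 * 29 mod 43 = 29^2 * 29 = 24*29 = 8
  bit 2 = 0: r = r^2 mod 43 = 8^2 = 21
  -> A = 21
B = 29^4 mod 43  (bits of 4 = 100)
  bit 0 = 1: r = r^2 * 29 mod 43 = 1^2 * 29 = 1*29 = 29
  bit 1 = 0: r = r^2 mod 43 = 29^2 = 24
  bit 2 = 0: r = r^2 mod 43 = 24^2 = 17
  -> B = 17
s = B^a = 17^6 mod 43  (bits of 6 = 110)
  bit 0 = 1: r = r^2 * 17 mod 43 = 1^2 * 17 = 1*17 = 17
  bit 1 = 1: r = r^2 * 17 mod 43 = 17^2 * 17 = 31*17 = 11
  bit 2 = 0: r = r^2 mod 43 = 11^2 = 35
  -> s = B^a = 35

Answer: 35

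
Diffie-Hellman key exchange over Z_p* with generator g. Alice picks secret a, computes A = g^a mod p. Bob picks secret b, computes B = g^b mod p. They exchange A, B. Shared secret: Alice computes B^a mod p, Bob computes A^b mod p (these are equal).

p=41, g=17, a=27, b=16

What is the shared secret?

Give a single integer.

Answer: 18

Derivation:
A = 17^27 mod 41  (bits of 27 = 11011)
  bit 0 = 1: r = r^2 * 17 mod 41 = 1^2 * 17 = 1*17 = 17
  bit 1 = 1: r = r^2 * 17 mod 41 = 17^2 * 17 = 2*17 = 34
  bit 2 = 0: r = r^2 mod 41 = 34^2 = 8
  bit 3 = 1: r = r^2 * 17 mod 41 = 8^2 * 17 = 23*17 = 22
  bit 4 = 1: r = r^2 * 17 mod 41 = 22^2 * 17 = 33*17 = 28
  -> A = 28
B = 17^16 mod 41  (bits of 16 = 10000)
  bit 0 = 1: r = r^2 * 17 mod 41 = 1^2 * 17 = 1*17 = 17
  bit 1 = 0: r = r^2 mod 41 = 17^2 = 2
  bit 2 = 0: r = r^2 mod 41 = 2^2 = 4
  bit 3 = 0: r = r^2 mod 41 = 4^2 = 16
  bit 4 = 0: r = r^2 mod 41 = 16^2 = 10
  -> B = 10
s = B^a = 10^27 mod 41  (bits of 27 = 11011)
  bit 0 = 1: r = r^2 * 10 mod 41 = 1^2 * 10 = 1*10 = 10
  bit 1 = 1: r = r^2 * 10 mod 41 = 10^2 * 10 = 18*10 = 16
  bit 2 = 0: r = r^2 mod 41 = 16^2 = 10
  bit 3 = 1: r = r^2 * 10 mod 41 = 10^2 * 10 = 18*10 = 16
  bit 4 = 1: r = r^2 * 10 mod 41 = 16^2 * 10 = 10*10 = 18
  -> s = B^a = 18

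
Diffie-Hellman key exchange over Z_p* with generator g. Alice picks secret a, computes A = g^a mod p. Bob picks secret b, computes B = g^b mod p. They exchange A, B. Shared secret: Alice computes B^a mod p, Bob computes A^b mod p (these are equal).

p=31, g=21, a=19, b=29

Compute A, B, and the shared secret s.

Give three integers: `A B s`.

Answer: 13 3 12

Derivation:
A = 21^19 mod 31  (bits of 19 = 10011)
  bit 0 = 1: r = r^2 * 21 mod 31 = 1^2 * 21 = 1*21 = 21
  bit 1 = 0: r = r^2 mod 31 = 21^2 = 7
  bit 2 = 0: r = r^2 mod 31 = 7^2 = 18
  bit 3 = 1: r = r^2 * 21 mod 31 = 18^2 * 21 = 14*21 = 15
  bit 4 = 1: r = r^2 * 21 mod 31 = 15^2 * 21 = 8*21 = 13
  -> A = 13
B = 21^29 mod 31  (bits of 29 = 11101)
  bit 0 = 1: r = r^2 * 21 mod 31 = 1^2 * 21 = 1*21 = 21
  bit 1 = 1: r = r^2 * 21 mod 31 = 21^2 * 21 = 7*21 = 23
  bit 2 = 1: r = r^2 * 21 mod 31 = 23^2 * 21 = 2*21 = 11
  bit 3 = 0: r = r^2 mod 31 = 11^2 = 28
  bit 4 = 1: r = r^2 * 21 mod 31 = 28^2 * 21 = 9*21 = 3
  -> B = 3
s = B^a = 3^19 mod 31  (bits of 19 = 10011)
  bit 0 = 1: r = r^2 * 3 mod 31 = 1^2 * 3 = 1*3 = 3
  bit 1 = 0: r = r^2 mod 31 = 3^2 = 9
  bit 2 = 0: r = r^2 mod 31 = 9^2 = 19
  bit 3 = 1: r = r^2 * 3 mod 31 = 19^2 * 3 = 20*3 = 29
  bit 4 = 1: r = r^2 * 3 mod 31 = 29^2 * 3 = 4*3 = 12
  -> s = B^a = 12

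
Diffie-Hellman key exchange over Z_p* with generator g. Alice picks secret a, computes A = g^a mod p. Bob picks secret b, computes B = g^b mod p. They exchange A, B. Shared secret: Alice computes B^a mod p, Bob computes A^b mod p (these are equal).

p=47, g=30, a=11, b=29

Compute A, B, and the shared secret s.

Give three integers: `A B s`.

Answer: 41 33 15

Derivation:
A = 30^11 mod 47  (bits of 11 = 1011)
  bit 0 = 1: r = r^2 * 30 mod 47 = 1^2 * 30 = 1*30 = 30
  bit 1 = 0: r = r^2 mod 47 = 30^2 = 7
  bit 2 = 1: r = r^2 * 30 mod 47 = 7^2 * 30 = 2*30 = 13
  bit 3 = 1: r = r^2 * 30 mod 47 = 13^2 * 30 = 28*30 = 41
  -> A = 41
B = 30^29 mod 47  (bits of 29 = 11101)
  bit 0 = 1: r = r^2 * 30 mod 47 = 1^2 * 30 = 1*30 = 30
  bit 1 = 1: r = r^2 * 30 mod 47 = 30^2 * 30 = 7*30 = 22
  bit 2 = 1: r = r^2 * 30 mod 47 = 22^2 * 30 = 14*30 = 44
  bit 3 = 0: r = r^2 mod 47 = 44^2 = 9
  bit 4 = 1: r = r^2 * 30 mod 47 = 9^2 * 30 = 34*30 = 33
  -> B = 33
s = B^a = 33^11 mod 47  (bits of 11 = 1011)
  bit 0 = 1: r = r^2 * 33 mod 47 = 1^2 * 33 = 1*33 = 33
  bit 1 = 0: r = r^2 mod 47 = 33^2 = 8
  bit 2 = 1: r = r^2 * 33 mod 47 = 8^2 * 33 = 17*33 = 44
  bit 3 = 1: r = r^2 * 33 mod 47 = 44^2 * 33 = 9*33 = 15
  -> s = B^a = 15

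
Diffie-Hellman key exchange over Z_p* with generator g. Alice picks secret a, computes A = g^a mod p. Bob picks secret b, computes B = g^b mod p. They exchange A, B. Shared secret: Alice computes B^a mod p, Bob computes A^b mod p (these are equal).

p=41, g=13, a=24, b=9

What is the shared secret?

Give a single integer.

Answer: 18

Derivation:
A = 13^24 mod 41  (bits of 24 = 11000)
  bit 0 = 1: r = r^2 * 13 mod 41 = 1^2 * 13 = 1*13 = 13
  bit 1 = 1: r = r^2 * 13 mod 41 = 13^2 * 13 = 5*13 = 24
  bit 2 = 0: r = r^2 mod 41 = 24^2 = 2
  bit 3 = 0: r = r^2 mod 41 = 2^2 = 4
  bit 4 = 0: r = r^2 mod 41 = 4^2 = 16
  -> A = 16
B = 13^9 mod 41  (bits of 9 = 1001)
  bit 0 = 1: r = r^2 * 13 mod 41 = 1^2 * 13 = 1*13 = 13
  bit 1 = 0: r = r^2 mod 41 = 13^2 = 5
  bit 2 = 0: r = r^2 mod 41 = 5^2 = 25
  bit 3 = 1: r = r^2 * 13 mod 41 = 25^2 * 13 = 10*13 = 7
  -> B = 7
s = B^a = 7^24 mod 41  (bits of 24 = 11000)
  bit 0 = 1: r = r^2 * 7 mod 41 = 1^2 * 7 = 1*7 = 7
  bit 1 = 1: r = r^2 * 7 mod 41 = 7^2 * 7 = 8*7 = 15
  bit 2 = 0: r = r^2 mod 41 = 15^2 = 20
  bit 3 = 0: r = r^2 mod 41 = 20^2 = 31
  bit 4 = 0: r = r^2 mod 41 = 31^2 = 18
  -> s = B^a = 18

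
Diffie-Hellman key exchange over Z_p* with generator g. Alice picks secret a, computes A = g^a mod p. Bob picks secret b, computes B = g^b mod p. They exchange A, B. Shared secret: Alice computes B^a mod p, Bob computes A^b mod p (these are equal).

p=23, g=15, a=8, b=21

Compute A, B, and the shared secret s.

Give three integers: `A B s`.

A = 15^8 mod 23  (bits of 8 = 1000)
  bit 0 = 1: r = r^2 * 15 mod 23 = 1^2 * 15 = 1*15 = 15
  bit 1 = 0: r = r^2 mod 23 = 15^2 = 18
  bit 2 = 0: r = r^2 mod 23 = 18^2 = 2
  bit 3 = 0: r = r^2 mod 23 = 2^2 = 4
  -> A = 4
B = 15^21 mod 23  (bits of 21 = 10101)
  bit 0 = 1: r = r^2 * 15 mod 23 = 1^2 * 15 = 1*15 = 15
  bit 1 = 0: r = r^2 mod 23 = 15^2 = 18
  bit 2 = 1: r = r^2 * 15 mod 23 = 18^2 * 15 = 2*15 = 7
  bit 3 = 0: r = r^2 mod 23 = 7^2 = 3
  bit 4 = 1: r = r^2 * 15 mod 23 = 3^2 * 15 = 9*15 = 20
  -> B = 20
s = B^a = 20^8 mod 23  (bits of 8 = 1000)
  bit 0 = 1: r = r^2 * 20 mod 23 = 1^2 * 20 = 1*20 = 20
  bit 1 = 0: r = r^2 mod 23 = 20^2 = 9
  bit 2 = 0: r = r^2 mod 23 = 9^2 = 12
  bit 3 = 0: r = r^2 mod 23 = 12^2 = 6
  -> s = B^a = 6

Answer: 4 20 6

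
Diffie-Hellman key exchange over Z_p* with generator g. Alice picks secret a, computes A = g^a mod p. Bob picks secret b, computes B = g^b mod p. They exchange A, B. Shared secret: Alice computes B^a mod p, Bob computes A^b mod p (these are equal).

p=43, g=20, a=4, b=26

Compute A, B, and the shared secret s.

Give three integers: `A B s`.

A = 20^4 mod 43  (bits of 4 = 100)
  bit 0 = 1: r = r^2 * 20 mod 43 = 1^2 * 20 = 1*20 = 20
  bit 1 = 0: r = r^2 mod 43 = 20^2 = 13
  bit 2 = 0: r = r^2 mod 43 = 13^2 = 40
  -> A = 40
B = 20^26 mod 43  (bits of 26 = 11010)
  bit 0 = 1: r = r^2 * 20 mod 43 = 1^2 * 20 = 1*20 = 20
  bit 1 = 1: r = r^2 * 20 mod 43 = 20^2 * 20 = 13*20 = 2
  bit 2 = 0: r = r^2 mod 43 = 2^2 = 4
  bit 3 = 1: r = r^2 * 20 mod 43 = 4^2 * 20 = 16*20 = 19
  bit 4 = 0: r = r^2 mod 43 = 19^2 = 17
  -> B = 17
s = B^a = 17^4 mod 43  (bits of 4 = 100)
  bit 0 = 1: r = r^2 * 17 mod 43 = 1^2 * 17 = 1*17 = 17
  bit 1 = 0: r = r^2 mod 43 = 17^2 = 31
  bit 2 = 0: r = r^2 mod 43 = 31^2 = 15
  -> s = B^a = 15

Answer: 40 17 15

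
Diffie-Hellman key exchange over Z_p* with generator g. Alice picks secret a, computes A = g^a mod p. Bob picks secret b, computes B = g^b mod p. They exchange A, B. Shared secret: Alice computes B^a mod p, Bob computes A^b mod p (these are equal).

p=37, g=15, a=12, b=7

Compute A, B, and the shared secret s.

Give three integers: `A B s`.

Answer: 26 35 26

Derivation:
A = 15^12 mod 37  (bits of 12 = 1100)
  bit 0 = 1: r = r^2 * 15 mod 37 = 1^2 * 15 = 1*15 = 15
  bit 1 = 1: r = r^2 * 15 mod 37 = 15^2 * 15 = 3*15 = 8
  bit 2 = 0: r = r^2 mod 37 = 8^2 = 27
  bit 3 = 0: r = r^2 mod 37 = 27^2 = 26
  -> A = 26
B = 15^7 mod 37  (bits of 7 = 111)
  bit 0 = 1: r = r^2 * 15 mod 37 = 1^2 * 15 = 1*15 = 15
  bit 1 = 1: r = r^2 * 15 mod 37 = 15^2 * 15 = 3*15 = 8
  bit 2 = 1: r = r^2 * 15 mod 37 = 8^2 * 15 = 27*15 = 35
  -> B = 35
s = B^a = 35^12 mod 37  (bits of 12 = 1100)
  bit 0 = 1: r = r^2 * 35 mod 37 = 1^2 * 35 = 1*35 = 35
  bit 1 = 1: r = r^2 * 35 mod 37 = 35^2 * 35 = 4*35 = 29
  bit 2 = 0: r = r^2 mod 37 = 29^2 = 27
  bit 3 = 0: r = r^2 mod 37 = 27^2 = 26
  -> s = B^a = 26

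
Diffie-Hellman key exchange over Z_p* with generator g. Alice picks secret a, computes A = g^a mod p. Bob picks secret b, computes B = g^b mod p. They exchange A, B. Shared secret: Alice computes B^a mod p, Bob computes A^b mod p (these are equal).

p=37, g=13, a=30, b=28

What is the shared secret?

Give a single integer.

A = 13^30 mod 37  (bits of 30 = 11110)
  bit 0 = 1: r = r^2 * 13 mod 37 = 1^2 * 13 = 1*13 = 13
  bit 1 = 1: r = r^2 * 13 mod 37 = 13^2 * 13 = 21*13 = 14
  bit 2 = 1: r = r^2 * 13 mod 37 = 14^2 * 13 = 11*13 = 32
  bit 3 = 1: r = r^2 * 13 mod 37 = 32^2 * 13 = 25*13 = 29
  bit 4 = 0: r = r^2 mod 37 = 29^2 = 27
  -> A = 27
B = 13^28 mod 37  (bits of 28 = 11100)
  bit 0 = 1: r = r^2 * 13 mod 37 = 1^2 * 13 = 1*13 = 13
  bit 1 = 1: r = r^2 * 13 mod 37 = 13^2 * 13 = 21*13 = 14
  bit 2 = 1: r = r^2 * 13 mod 37 = 14^2 * 13 = 11*13 = 32
  bit 3 = 0: r = r^2 mod 37 = 32^2 = 25
  bit 4 = 0: r = r^2 mod 37 = 25^2 = 33
  -> B = 33
s = B^a = 33^30 mod 37  (bits of 30 = 11110)
  bit 0 = 1: r = r^2 * 33 mod 37 = 1^2 * 33 = 1*33 = 33
  bit 1 = 1: r = r^2 * 33 mod 37 = 33^2 * 33 = 16*33 = 10
  bit 2 = 1: r = r^2 * 33 mod 37 = 10^2 * 33 = 26*33 = 7
  bit 3 = 1: r = r^2 * 33 mod 37 = 7^2 * 33 = 12*33 = 26
  bit 4 = 0: r = r^2 mod 37 = 26^2 = 10
  -> s = B^a = 10

Answer: 10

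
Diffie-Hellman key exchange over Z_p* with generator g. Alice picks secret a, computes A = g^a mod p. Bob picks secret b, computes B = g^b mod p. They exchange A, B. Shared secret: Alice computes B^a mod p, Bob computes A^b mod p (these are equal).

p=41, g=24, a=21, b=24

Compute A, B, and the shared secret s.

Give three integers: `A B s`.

A = 24^21 mod 41  (bits of 21 = 10101)
  bit 0 = 1: r = r^2 * 24 mod 41 = 1^2 * 24 = 1*24 = 24
  bit 1 = 0: r = r^2 mod 41 = 24^2 = 2
  bit 2 = 1: r = r^2 * 24 mod 41 = 2^2 * 24 = 4*24 = 14
  bit 3 = 0: r = r^2 mod 41 = 14^2 = 32
  bit 4 = 1: r = r^2 * 24 mod 41 = 32^2 * 24 = 40*24 = 17
  -> A = 17
B = 24^24 mod 41  (bits of 24 = 11000)
  bit 0 = 1: r = r^2 * 24 mod 41 = 1^2 * 24 = 1*24 = 24
  bit 1 = 1: r = r^2 * 24 mod 41 = 24^2 * 24 = 2*24 = 7
  bit 2 = 0: r = r^2 mod 41 = 7^2 = 8
  bit 3 = 0: r = r^2 mod 41 = 8^2 = 23
  bit 4 = 0: r = r^2 mod 41 = 23^2 = 37
  -> B = 37
s = B^a = 37^21 mod 41  (bits of 21 = 10101)
  bit 0 = 1: r = r^2 * 37 mod 41 = 1^2 * 37 = 1*37 = 37
  bit 1 = 0: r = r^2 mod 41 = 37^2 = 16
  bit 2 = 1: r = r^2 * 37 mod 41 = 16^2 * 37 = 10*37 = 1
  bit 3 = 0: r = r^2 mod 41 = 1^2 = 1
  bit 4 = 1: r = r^2 * 37 mod 41 = 1^2 * 37 = 1*37 = 37
  -> s = B^a = 37

Answer: 17 37 37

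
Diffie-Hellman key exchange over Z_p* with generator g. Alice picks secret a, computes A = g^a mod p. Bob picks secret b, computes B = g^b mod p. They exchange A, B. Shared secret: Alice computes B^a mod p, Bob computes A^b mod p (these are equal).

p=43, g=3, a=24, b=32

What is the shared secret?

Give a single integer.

A = 3^24 mod 43  (bits of 24 = 11000)
  bit 0 = 1: r = r^2 * 3 mod 43 = 1^2 * 3 = 1*3 = 3
  bit 1 = 1: r = r^2 * 3 mod 43 = 3^2 * 3 = 9*3 = 27
  bit 2 = 0: r = r^2 mod 43 = 27^2 = 41
  bit 3 = 0: r = r^2 mod 43 = 41^2 = 4
  bit 4 = 0: r = r^2 mod 43 = 4^2 = 16
  -> A = 16
B = 3^32 mod 43  (bits of 32 = 100000)
  bit 0 = 1: r = r^2 * 3 mod 43 = 1^2 * 3 = 1*3 = 3
  bit 1 = 0: r = r^2 mod 43 = 3^2 = 9
  bit 2 = 0: r = r^2 mod 43 = 9^2 = 38
  bit 3 = 0: r = r^2 mod 43 = 38^2 = 25
  bit 4 = 0: r = r^2 mod 43 = 25^2 = 23
  bit 5 = 0: r = r^2 mod 43 = 23^2 = 13
  -> B = 13
s = B^a = 13^24 mod 43  (bits of 24 = 11000)
  bit 0 = 1: r = r^2 * 13 mod 43 = 1^2 * 13 = 1*13 = 13
  bit 1 = 1: r = r^2 * 13 mod 43 = 13^2 * 13 = 40*13 = 4
  bit 2 = 0: r = r^2 mod 43 = 4^2 = 16
  bit 3 = 0: r = r^2 mod 43 = 16^2 = 41
  bit 4 = 0: r = r^2 mod 43 = 41^2 = 4
  -> s = B^a = 4

Answer: 4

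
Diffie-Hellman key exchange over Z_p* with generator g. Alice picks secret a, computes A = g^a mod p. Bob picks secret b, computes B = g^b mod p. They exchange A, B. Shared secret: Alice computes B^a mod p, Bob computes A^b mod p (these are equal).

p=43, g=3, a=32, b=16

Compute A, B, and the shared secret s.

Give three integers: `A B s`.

Answer: 13 23 25

Derivation:
A = 3^32 mod 43  (bits of 32 = 100000)
  bit 0 = 1: r = r^2 * 3 mod 43 = 1^2 * 3 = 1*3 = 3
  bit 1 = 0: r = r^2 mod 43 = 3^2 = 9
  bit 2 = 0: r = r^2 mod 43 = 9^2 = 38
  bit 3 = 0: r = r^2 mod 43 = 38^2 = 25
  bit 4 = 0: r = r^2 mod 43 = 25^2 = 23
  bit 5 = 0: r = r^2 mod 43 = 23^2 = 13
  -> A = 13
B = 3^16 mod 43  (bits of 16 = 10000)
  bit 0 = 1: r = r^2 * 3 mod 43 = 1^2 * 3 = 1*3 = 3
  bit 1 = 0: r = r^2 mod 43 = 3^2 = 9
  bit 2 = 0: r = r^2 mod 43 = 9^2 = 38
  bit 3 = 0: r = r^2 mod 43 = 38^2 = 25
  bit 4 = 0: r = r^2 mod 43 = 25^2 = 23
  -> B = 23
s = B^a = 23^32 mod 43  (bits of 32 = 100000)
  bit 0 = 1: r = r^2 * 23 mod 43 = 1^2 * 23 = 1*23 = 23
  bit 1 = 0: r = r^2 mod 43 = 23^2 = 13
  bit 2 = 0: r = r^2 mod 43 = 13^2 = 40
  bit 3 = 0: r = r^2 mod 43 = 40^2 = 9
  bit 4 = 0: r = r^2 mod 43 = 9^2 = 38
  bit 5 = 0: r = r^2 mod 43 = 38^2 = 25
  -> s = B^a = 25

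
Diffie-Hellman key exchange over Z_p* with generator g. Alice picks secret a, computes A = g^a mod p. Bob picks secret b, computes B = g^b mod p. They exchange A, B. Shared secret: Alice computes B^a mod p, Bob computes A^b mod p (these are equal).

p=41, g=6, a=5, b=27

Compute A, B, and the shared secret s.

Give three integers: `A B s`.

A = 6^5 mod 41  (bits of 5 = 101)
  bit 0 = 1: r = r^2 * 6 mod 41 = 1^2 * 6 = 1*6 = 6
  bit 1 = 0: r = r^2 mod 41 = 6^2 = 36
  bit 2 = 1: r = r^2 * 6 mod 41 = 36^2 * 6 = 25*6 = 27
  -> A = 27
B = 6^27 mod 41  (bits of 27 = 11011)
  bit 0 = 1: r = r^2 * 6 mod 41 = 1^2 * 6 = 1*6 = 6
  bit 1 = 1: r = r^2 * 6 mod 41 = 6^2 * 6 = 36*6 = 11
  bit 2 = 0: r = r^2 mod 41 = 11^2 = 39
  bit 3 = 1: r = r^2 * 6 mod 41 = 39^2 * 6 = 4*6 = 24
  bit 4 = 1: r = r^2 * 6 mod 41 = 24^2 * 6 = 2*6 = 12
  -> B = 12
s = B^a = 12^5 mod 41  (bits of 5 = 101)
  bit 0 = 1: r = r^2 * 12 mod 41 = 1^2 * 12 = 1*12 = 12
  bit 1 = 0: r = r^2 mod 41 = 12^2 = 21
  bit 2 = 1: r = r^2 * 12 mod 41 = 21^2 * 12 = 31*12 = 3
  -> s = B^a = 3

Answer: 27 12 3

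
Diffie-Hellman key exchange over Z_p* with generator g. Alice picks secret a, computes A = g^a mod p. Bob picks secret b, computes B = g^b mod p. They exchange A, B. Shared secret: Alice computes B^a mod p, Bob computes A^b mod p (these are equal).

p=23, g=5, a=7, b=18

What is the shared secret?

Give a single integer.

A = 5^7 mod 23  (bits of 7 = 111)
  bit 0 = 1: r = r^2 * 5 mod 23 = 1^2 * 5 = 1*5 = 5
  bit 1 = 1: r = r^2 * 5 mod 23 = 5^2 * 5 = 2*5 = 10
  bit 2 = 1: r = r^2 * 5 mod 23 = 10^2 * 5 = 8*5 = 17
  -> A = 17
B = 5^18 mod 23  (bits of 18 = 10010)
  bit 0 = 1: r = r^2 * 5 mod 23 = 1^2 * 5 = 1*5 = 5
  bit 1 = 0: r = r^2 mod 23 = 5^2 = 2
  bit 2 = 0: r = r^2 mod 23 = 2^2 = 4
  bit 3 = 1: r = r^2 * 5 mod 23 = 4^2 * 5 = 16*5 = 11
  bit 4 = 0: r = r^2 mod 23 = 11^2 = 6
  -> B = 6
s = B^a = 6^7 mod 23  (bits of 7 = 111)
  bit 0 = 1: r = r^2 * 6 mod 23 = 1^2 * 6 = 1*6 = 6
  bit 1 = 1: r = r^2 * 6 mod 23 = 6^2 * 6 = 13*6 = 9
  bit 2 = 1: r = r^2 * 6 mod 23 = 9^2 * 6 = 12*6 = 3
  -> s = B^a = 3

Answer: 3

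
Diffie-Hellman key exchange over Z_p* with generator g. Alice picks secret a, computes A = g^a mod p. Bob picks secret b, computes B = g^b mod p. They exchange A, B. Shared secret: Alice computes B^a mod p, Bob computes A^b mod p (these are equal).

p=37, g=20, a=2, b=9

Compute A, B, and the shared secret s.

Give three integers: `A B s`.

Answer: 30 31 36

Derivation:
A = 20^2 mod 37  (bits of 2 = 10)
  bit 0 = 1: r = r^2 * 20 mod 37 = 1^2 * 20 = 1*20 = 20
  bit 1 = 0: r = r^2 mod 37 = 20^2 = 30
  -> A = 30
B = 20^9 mod 37  (bits of 9 = 1001)
  bit 0 = 1: r = r^2 * 20 mod 37 = 1^2 * 20 = 1*20 = 20
  bit 1 = 0: r = r^2 mod 37 = 20^2 = 30
  bit 2 = 0: r = r^2 mod 37 = 30^2 = 12
  bit 3 = 1: r = r^2 * 20 mod 37 = 12^2 * 20 = 33*20 = 31
  -> B = 31
s = B^a = 31^2 mod 37  (bits of 2 = 10)
  bit 0 = 1: r = r^2 * 31 mod 37 = 1^2 * 31 = 1*31 = 31
  bit 1 = 0: r = r^2 mod 37 = 31^2 = 36
  -> s = B^a = 36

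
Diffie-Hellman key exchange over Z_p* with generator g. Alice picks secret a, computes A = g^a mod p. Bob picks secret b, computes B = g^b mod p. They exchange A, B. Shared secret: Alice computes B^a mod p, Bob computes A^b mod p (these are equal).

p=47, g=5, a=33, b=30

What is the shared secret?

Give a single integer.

A = 5^33 mod 47  (bits of 33 = 100001)
  bit 0 = 1: r = r^2 * 5 mod 47 = 1^2 * 5 = 1*5 = 5
  bit 1 = 0: r = r^2 mod 47 = 5^2 = 25
  bit 2 = 0: r = r^2 mod 47 = 25^2 = 14
  bit 3 = 0: r = r^2 mod 47 = 14^2 = 8
  bit 4 = 0: r = r^2 mod 47 = 8^2 = 17
  bit 5 = 1: r = r^2 * 5 mod 47 = 17^2 * 5 = 7*5 = 35
  -> A = 35
B = 5^30 mod 47  (bits of 30 = 11110)
  bit 0 = 1: r = r^2 * 5 mod 47 = 1^2 * 5 = 1*5 = 5
  bit 1 = 1: r = r^2 * 5 mod 47 = 5^2 * 5 = 25*5 = 31
  bit 2 = 1: r = r^2 * 5 mod 47 = 31^2 * 5 = 21*5 = 11
  bit 3 = 1: r = r^2 * 5 mod 47 = 11^2 * 5 = 27*5 = 41
  bit 4 = 0: r = r^2 mod 47 = 41^2 = 36
  -> B = 36
s = B^a = 36^33 mod 47  (bits of 33 = 100001)
  bit 0 = 1: r = r^2 * 36 mod 47 = 1^2 * 36 = 1*36 = 36
  bit 1 = 0: r = r^2 mod 47 = 36^2 = 27
  bit 2 = 0: r = r^2 mod 47 = 27^2 = 24
  bit 3 = 0: r = r^2 mod 47 = 24^2 = 12
  bit 4 = 0: r = r^2 mod 47 = 12^2 = 3
  bit 5 = 1: r = r^2 * 36 mod 47 = 3^2 * 36 = 9*36 = 42
  -> s = B^a = 42

Answer: 42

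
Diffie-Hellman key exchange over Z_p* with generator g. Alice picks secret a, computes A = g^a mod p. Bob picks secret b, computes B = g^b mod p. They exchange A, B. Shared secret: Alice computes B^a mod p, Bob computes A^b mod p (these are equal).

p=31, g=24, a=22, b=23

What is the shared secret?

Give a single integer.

Answer: 20

Derivation:
A = 24^22 mod 31  (bits of 22 = 10110)
  bit 0 = 1: r = r^2 * 24 mod 31 = 1^2 * 24 = 1*24 = 24
  bit 1 = 0: r = r^2 mod 31 = 24^2 = 18
  bit 2 = 1: r = r^2 * 24 mod 31 = 18^2 * 24 = 14*24 = 26
  bit 3 = 1: r = r^2 * 24 mod 31 = 26^2 * 24 = 25*24 = 11
  bit 4 = 0: r = r^2 mod 31 = 11^2 = 28
  -> A = 28
B = 24^23 mod 31  (bits of 23 = 10111)
  bit 0 = 1: r = r^2 * 24 mod 31 = 1^2 * 24 = 1*24 = 24
  bit 1 = 0: r = r^2 mod 31 = 24^2 = 18
  bit 2 = 1: r = r^2 * 24 mod 31 = 18^2 * 24 = 14*24 = 26
  bit 3 = 1: r = r^2 * 24 mod 31 = 26^2 * 24 = 25*24 = 11
  bit 4 = 1: r = r^2 * 24 mod 31 = 11^2 * 24 = 28*24 = 21
  -> B = 21
s = B^a = 21^22 mod 31  (bits of 22 = 10110)
  bit 0 = 1: r = r^2 * 21 mod 31 = 1^2 * 21 = 1*21 = 21
  bit 1 = 0: r = r^2 mod 31 = 21^2 = 7
  bit 2 = 1: r = r^2 * 21 mod 31 = 7^2 * 21 = 18*21 = 6
  bit 3 = 1: r = r^2 * 21 mod 31 = 6^2 * 21 = 5*21 = 12
  bit 4 = 0: r = r^2 mod 31 = 12^2 = 20
  -> s = B^a = 20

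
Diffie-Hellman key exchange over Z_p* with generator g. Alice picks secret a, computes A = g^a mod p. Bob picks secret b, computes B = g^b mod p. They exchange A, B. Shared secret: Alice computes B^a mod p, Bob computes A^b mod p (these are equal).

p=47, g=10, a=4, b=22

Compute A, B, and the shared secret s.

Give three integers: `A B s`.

A = 10^4 mod 47  (bits of 4 = 100)
  bit 0 = 1: r = r^2 * 10 mod 47 = 1^2 * 10 = 1*10 = 10
  bit 1 = 0: r = r^2 mod 47 = 10^2 = 6
  bit 2 = 0: r = r^2 mod 47 = 6^2 = 36
  -> A = 36
B = 10^22 mod 47  (bits of 22 = 10110)
  bit 0 = 1: r = r^2 * 10 mod 47 = 1^2 * 10 = 1*10 = 10
  bit 1 = 0: r = r^2 mod 47 = 10^2 = 6
  bit 2 = 1: r = r^2 * 10 mod 47 = 6^2 * 10 = 36*10 = 31
  bit 3 = 1: r = r^2 * 10 mod 47 = 31^2 * 10 = 21*10 = 22
  bit 4 = 0: r = r^2 mod 47 = 22^2 = 14
  -> B = 14
s = B^a = 14^4 mod 47  (bits of 4 = 100)
  bit 0 = 1: r = r^2 * 14 mod 47 = 1^2 * 14 = 1*14 = 14
  bit 1 = 0: r = r^2 mod 47 = 14^2 = 8
  bit 2 = 0: r = r^2 mod 47 = 8^2 = 17
  -> s = B^a = 17

Answer: 36 14 17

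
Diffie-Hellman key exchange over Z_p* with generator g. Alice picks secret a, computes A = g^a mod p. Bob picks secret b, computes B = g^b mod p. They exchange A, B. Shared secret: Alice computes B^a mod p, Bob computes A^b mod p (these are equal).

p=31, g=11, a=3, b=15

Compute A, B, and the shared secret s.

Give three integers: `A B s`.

Answer: 29 30 30

Derivation:
A = 11^3 mod 31  (bits of 3 = 11)
  bit 0 = 1: r = r^2 * 11 mod 31 = 1^2 * 11 = 1*11 = 11
  bit 1 = 1: r = r^2 * 11 mod 31 = 11^2 * 11 = 28*11 = 29
  -> A = 29
B = 11^15 mod 31  (bits of 15 = 1111)
  bit 0 = 1: r = r^2 * 11 mod 31 = 1^2 * 11 = 1*11 = 11
  bit 1 = 1: r = r^2 * 11 mod 31 = 11^2 * 11 = 28*11 = 29
  bit 2 = 1: r = r^2 * 11 mod 31 = 29^2 * 11 = 4*11 = 13
  bit 3 = 1: r = r^2 * 11 mod 31 = 13^2 * 11 = 14*11 = 30
  -> B = 30
s = B^a = 30^3 mod 31  (bits of 3 = 11)
  bit 0 = 1: r = r^2 * 30 mod 31 = 1^2 * 30 = 1*30 = 30
  bit 1 = 1: r = r^2 * 30 mod 31 = 30^2 * 30 = 1*30 = 30
  -> s = B^a = 30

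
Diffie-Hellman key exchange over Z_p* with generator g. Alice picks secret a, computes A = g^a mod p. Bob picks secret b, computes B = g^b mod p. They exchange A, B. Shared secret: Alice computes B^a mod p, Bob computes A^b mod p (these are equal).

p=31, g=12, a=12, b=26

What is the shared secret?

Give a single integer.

Answer: 4

Derivation:
A = 12^12 mod 31  (bits of 12 = 1100)
  bit 0 = 1: r = r^2 * 12 mod 31 = 1^2 * 12 = 1*12 = 12
  bit 1 = 1: r = r^2 * 12 mod 31 = 12^2 * 12 = 20*12 = 23
  bit 2 = 0: r = r^2 mod 31 = 23^2 = 2
  bit 3 = 0: r = r^2 mod 31 = 2^2 = 4
  -> A = 4
B = 12^26 mod 31  (bits of 26 = 11010)
  bit 0 = 1: r = r^2 * 12 mod 31 = 1^2 * 12 = 1*12 = 12
  bit 1 = 1: r = r^2 * 12 mod 31 = 12^2 * 12 = 20*12 = 23
  bit 2 = 0: r = r^2 mod 31 = 23^2 = 2
  bit 3 = 1: r = r^2 * 12 mod 31 = 2^2 * 12 = 4*12 = 17
  bit 4 = 0: r = r^2 mod 31 = 17^2 = 10
  -> B = 10
s = B^a = 10^12 mod 31  (bits of 12 = 1100)
  bit 0 = 1: r = r^2 * 10 mod 31 = 1^2 * 10 = 1*10 = 10
  bit 1 = 1: r = r^2 * 10 mod 31 = 10^2 * 10 = 7*10 = 8
  bit 2 = 0: r = r^2 mod 31 = 8^2 = 2
  bit 3 = 0: r = r^2 mod 31 = 2^2 = 4
  -> s = B^a = 4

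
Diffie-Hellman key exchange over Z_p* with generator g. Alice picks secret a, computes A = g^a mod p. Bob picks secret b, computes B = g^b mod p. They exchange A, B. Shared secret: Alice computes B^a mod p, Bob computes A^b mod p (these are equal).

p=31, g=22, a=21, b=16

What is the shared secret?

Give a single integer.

Answer: 8

Derivation:
A = 22^21 mod 31  (bits of 21 = 10101)
  bit 0 = 1: r = r^2 * 22 mod 31 = 1^2 * 22 = 1*22 = 22
  bit 1 = 0: r = r^2 mod 31 = 22^2 = 19
  bit 2 = 1: r = r^2 * 22 mod 31 = 19^2 * 22 = 20*22 = 6
  bit 3 = 0: r = r^2 mod 31 = 6^2 = 5
  bit 4 = 1: r = r^2 * 22 mod 31 = 5^2 * 22 = 25*22 = 23
  -> A = 23
B = 22^16 mod 31  (bits of 16 = 10000)
  bit 0 = 1: r = r^2 * 22 mod 31 = 1^2 * 22 = 1*22 = 22
  bit 1 = 0: r = r^2 mod 31 = 22^2 = 19
  bit 2 = 0: r = r^2 mod 31 = 19^2 = 20
  bit 3 = 0: r = r^2 mod 31 = 20^2 = 28
  bit 4 = 0: r = r^2 mod 31 = 28^2 = 9
  -> B = 9
s = B^a = 9^21 mod 31  (bits of 21 = 10101)
  bit 0 = 1: r = r^2 * 9 mod 31 = 1^2 * 9 = 1*9 = 9
  bit 1 = 0: r = r^2 mod 31 = 9^2 = 19
  bit 2 = 1: r = r^2 * 9 mod 31 = 19^2 * 9 = 20*9 = 25
  bit 3 = 0: r = r^2 mod 31 = 25^2 = 5
  bit 4 = 1: r = r^2 * 9 mod 31 = 5^2 * 9 = 25*9 = 8
  -> s = B^a = 8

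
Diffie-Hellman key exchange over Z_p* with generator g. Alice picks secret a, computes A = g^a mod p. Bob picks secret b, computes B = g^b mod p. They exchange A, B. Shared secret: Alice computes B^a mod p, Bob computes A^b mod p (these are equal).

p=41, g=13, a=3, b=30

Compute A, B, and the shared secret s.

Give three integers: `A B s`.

Answer: 24 32 9

Derivation:
A = 13^3 mod 41  (bits of 3 = 11)
  bit 0 = 1: r = r^2 * 13 mod 41 = 1^2 * 13 = 1*13 = 13
  bit 1 = 1: r = r^2 * 13 mod 41 = 13^2 * 13 = 5*13 = 24
  -> A = 24
B = 13^30 mod 41  (bits of 30 = 11110)
  bit 0 = 1: r = r^2 * 13 mod 41 = 1^2 * 13 = 1*13 = 13
  bit 1 = 1: r = r^2 * 13 mod 41 = 13^2 * 13 = 5*13 = 24
  bit 2 = 1: r = r^2 * 13 mod 41 = 24^2 * 13 = 2*13 = 26
  bit 3 = 1: r = r^2 * 13 mod 41 = 26^2 * 13 = 20*13 = 14
  bit 4 = 0: r = r^2 mod 41 = 14^2 = 32
  -> B = 32
s = B^a = 32^3 mod 41  (bits of 3 = 11)
  bit 0 = 1: r = r^2 * 32 mod 41 = 1^2 * 32 = 1*32 = 32
  bit 1 = 1: r = r^2 * 32 mod 41 = 32^2 * 32 = 40*32 = 9
  -> s = B^a = 9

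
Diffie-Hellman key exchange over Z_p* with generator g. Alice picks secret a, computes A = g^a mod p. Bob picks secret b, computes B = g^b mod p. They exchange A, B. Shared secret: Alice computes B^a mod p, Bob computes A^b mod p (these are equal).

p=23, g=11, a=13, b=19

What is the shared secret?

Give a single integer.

A = 11^13 mod 23  (bits of 13 = 1101)
  bit 0 = 1: r = r^2 * 11 mod 23 = 1^2 * 11 = 1*11 = 11
  bit 1 = 1: r = r^2 * 11 mod 23 = 11^2 * 11 = 6*11 = 20
  bit 2 = 0: r = r^2 mod 23 = 20^2 = 9
  bit 3 = 1: r = r^2 * 11 mod 23 = 9^2 * 11 = 12*11 = 17
  -> A = 17
B = 11^19 mod 23  (bits of 19 = 10011)
  bit 0 = 1: r = r^2 * 11 mod 23 = 1^2 * 11 = 1*11 = 11
  bit 1 = 0: r = r^2 mod 23 = 11^2 = 6
  bit 2 = 0: r = r^2 mod 23 = 6^2 = 13
  bit 3 = 1: r = r^2 * 11 mod 23 = 13^2 * 11 = 8*11 = 19
  bit 4 = 1: r = r^2 * 11 mod 23 = 19^2 * 11 = 16*11 = 15
  -> B = 15
s = B^a = 15^13 mod 23  (bits of 13 = 1101)
  bit 0 = 1: r = r^2 * 15 mod 23 = 1^2 * 15 = 1*15 = 15
  bit 1 = 1: r = r^2 * 15 mod 23 = 15^2 * 15 = 18*15 = 17
  bit 2 = 0: r = r^2 mod 23 = 17^2 = 13
  bit 3 = 1: r = r^2 * 15 mod 23 = 13^2 * 15 = 8*15 = 5
  -> s = B^a = 5

Answer: 5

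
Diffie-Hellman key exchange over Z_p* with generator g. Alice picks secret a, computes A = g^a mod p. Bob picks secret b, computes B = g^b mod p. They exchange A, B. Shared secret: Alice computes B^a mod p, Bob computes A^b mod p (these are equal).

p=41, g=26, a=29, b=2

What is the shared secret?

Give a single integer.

A = 26^29 mod 41  (bits of 29 = 11101)
  bit 0 = 1: r = r^2 * 26 mod 41 = 1^2 * 26 = 1*26 = 26
  bit 1 = 1: r = r^2 * 26 mod 41 = 26^2 * 26 = 20*26 = 28
  bit 2 = 1: r = r^2 * 26 mod 41 = 28^2 * 26 = 5*26 = 7
  bit 3 = 0: r = r^2 mod 41 = 7^2 = 8
  bit 4 = 1: r = r^2 * 26 mod 41 = 8^2 * 26 = 23*26 = 24
  -> A = 24
B = 26^2 mod 41  (bits of 2 = 10)
  bit 0 = 1: r = r^2 * 26 mod 41 = 1^2 * 26 = 1*26 = 26
  bit 1 = 0: r = r^2 mod 41 = 26^2 = 20
  -> B = 20
s = B^a = 20^29 mod 41  (bits of 29 = 11101)
  bit 0 = 1: r = r^2 * 20 mod 41 = 1^2 * 20 = 1*20 = 20
  bit 1 = 1: r = r^2 * 20 mod 41 = 20^2 * 20 = 31*20 = 5
  bit 2 = 1: r = r^2 * 20 mod 41 = 5^2 * 20 = 25*20 = 8
  bit 3 = 0: r = r^2 mod 41 = 8^2 = 23
  bit 4 = 1: r = r^2 * 20 mod 41 = 23^2 * 20 = 37*20 = 2
  -> s = B^a = 2

Answer: 2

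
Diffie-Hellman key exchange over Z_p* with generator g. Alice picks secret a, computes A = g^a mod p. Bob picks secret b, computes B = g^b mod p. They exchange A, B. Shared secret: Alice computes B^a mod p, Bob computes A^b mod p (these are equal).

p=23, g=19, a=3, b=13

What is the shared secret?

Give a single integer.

Answer: 21

Derivation:
A = 19^3 mod 23  (bits of 3 = 11)
  bit 0 = 1: r = r^2 * 19 mod 23 = 1^2 * 19 = 1*19 = 19
  bit 1 = 1: r = r^2 * 19 mod 23 = 19^2 * 19 = 16*19 = 5
  -> A = 5
B = 19^13 mod 23  (bits of 13 = 1101)
  bit 0 = 1: r = r^2 * 19 mod 23 = 1^2 * 19 = 1*19 = 19
  bit 1 = 1: r = r^2 * 19 mod 23 = 19^2 * 19 = 16*19 = 5
  bit 2 = 0: r = r^2 mod 23 = 5^2 = 2
  bit 3 = 1: r = r^2 * 19 mod 23 = 2^2 * 19 = 4*19 = 7
  -> B = 7
s = B^a = 7^3 mod 23  (bits of 3 = 11)
  bit 0 = 1: r = r^2 * 7 mod 23 = 1^2 * 7 = 1*7 = 7
  bit 1 = 1: r = r^2 * 7 mod 23 = 7^2 * 7 = 3*7 = 21
  -> s = B^a = 21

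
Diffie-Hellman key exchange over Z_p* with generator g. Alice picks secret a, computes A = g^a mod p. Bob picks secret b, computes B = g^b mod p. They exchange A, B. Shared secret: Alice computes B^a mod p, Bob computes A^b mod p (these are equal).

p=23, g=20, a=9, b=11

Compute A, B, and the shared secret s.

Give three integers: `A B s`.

Answer: 5 22 22

Derivation:
A = 20^9 mod 23  (bits of 9 = 1001)
  bit 0 = 1: r = r^2 * 20 mod 23 = 1^2 * 20 = 1*20 = 20
  bit 1 = 0: r = r^2 mod 23 = 20^2 = 9
  bit 2 = 0: r = r^2 mod 23 = 9^2 = 12
  bit 3 = 1: r = r^2 * 20 mod 23 = 12^2 * 20 = 6*20 = 5
  -> A = 5
B = 20^11 mod 23  (bits of 11 = 1011)
  bit 0 = 1: r = r^2 * 20 mod 23 = 1^2 * 20 = 1*20 = 20
  bit 1 = 0: r = r^2 mod 23 = 20^2 = 9
  bit 2 = 1: r = r^2 * 20 mod 23 = 9^2 * 20 = 12*20 = 10
  bit 3 = 1: r = r^2 * 20 mod 23 = 10^2 * 20 = 8*20 = 22
  -> B = 22
s = B^a = 22^9 mod 23  (bits of 9 = 1001)
  bit 0 = 1: r = r^2 * 22 mod 23 = 1^2 * 22 = 1*22 = 22
  bit 1 = 0: r = r^2 mod 23 = 22^2 = 1
  bit 2 = 0: r = r^2 mod 23 = 1^2 = 1
  bit 3 = 1: r = r^2 * 22 mod 23 = 1^2 * 22 = 1*22 = 22
  -> s = B^a = 22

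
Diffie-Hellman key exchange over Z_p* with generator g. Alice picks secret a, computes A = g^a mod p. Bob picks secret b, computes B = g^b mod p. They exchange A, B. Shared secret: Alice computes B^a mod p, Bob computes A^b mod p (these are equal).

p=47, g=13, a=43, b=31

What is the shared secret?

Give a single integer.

Answer: 29

Derivation:
A = 13^43 mod 47  (bits of 43 = 101011)
  bit 0 = 1: r = r^2 * 13 mod 47 = 1^2 * 13 = 1*13 = 13
  bit 1 = 0: r = r^2 mod 47 = 13^2 = 28
  bit 2 = 1: r = r^2 * 13 mod 47 = 28^2 * 13 = 32*13 = 40
  bit 3 = 0: r = r^2 mod 47 = 40^2 = 2
  bit 4 = 1: r = r^2 * 13 mod 47 = 2^2 * 13 = 4*13 = 5
  bit 5 = 1: r = r^2 * 13 mod 47 = 5^2 * 13 = 25*13 = 43
  -> A = 43
B = 13^31 mod 47  (bits of 31 = 11111)
  bit 0 = 1: r = r^2 * 13 mod 47 = 1^2 * 13 = 1*13 = 13
  bit 1 = 1: r = r^2 * 13 mod 47 = 13^2 * 13 = 28*13 = 35
  bit 2 = 1: r = r^2 * 13 mod 47 = 35^2 * 13 = 3*13 = 39
  bit 3 = 1: r = r^2 * 13 mod 47 = 39^2 * 13 = 17*13 = 33
  bit 4 = 1: r = r^2 * 13 mod 47 = 33^2 * 13 = 8*13 = 10
  -> B = 10
s = B^a = 10^43 mod 47  (bits of 43 = 101011)
  bit 0 = 1: r = r^2 * 10 mod 47 = 1^2 * 10 = 1*10 = 10
  bit 1 = 0: r = r^2 mod 47 = 10^2 = 6
  bit 2 = 1: r = r^2 * 10 mod 47 = 6^2 * 10 = 36*10 = 31
  bit 3 = 0: r = r^2 mod 47 = 31^2 = 21
  bit 4 = 1: r = r^2 * 10 mod 47 = 21^2 * 10 = 18*10 = 39
  bit 5 = 1: r = r^2 * 10 mod 47 = 39^2 * 10 = 17*10 = 29
  -> s = B^a = 29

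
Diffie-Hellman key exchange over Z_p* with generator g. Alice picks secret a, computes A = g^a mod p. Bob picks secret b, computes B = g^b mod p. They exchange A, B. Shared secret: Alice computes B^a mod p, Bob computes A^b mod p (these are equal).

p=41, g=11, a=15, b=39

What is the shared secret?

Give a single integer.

Answer: 38

Derivation:
A = 11^15 mod 41  (bits of 15 = 1111)
  bit 0 = 1: r = r^2 * 11 mod 41 = 1^2 * 11 = 1*11 = 11
  bit 1 = 1: r = r^2 * 11 mod 41 = 11^2 * 11 = 39*11 = 19
  bit 2 = 1: r = r^2 * 11 mod 41 = 19^2 * 11 = 33*11 = 35
  bit 3 = 1: r = r^2 * 11 mod 41 = 35^2 * 11 = 36*11 = 27
  -> A = 27
B = 11^39 mod 41  (bits of 39 = 100111)
  bit 0 = 1: r = r^2 * 11 mod 41 = 1^2 * 11 = 1*11 = 11
  bit 1 = 0: r = r^2 mod 41 = 11^2 = 39
  bit 2 = 0: r = r^2 mod 41 = 39^2 = 4
  bit 3 = 1: r = r^2 * 11 mod 41 = 4^2 * 11 = 16*11 = 12
  bit 4 = 1: r = r^2 * 11 mod 41 = 12^2 * 11 = 21*11 = 26
  bit 5 = 1: r = r^2 * 11 mod 41 = 26^2 * 11 = 20*11 = 15
  -> B = 15
s = B^a = 15^15 mod 41  (bits of 15 = 1111)
  bit 0 = 1: r = r^2 * 15 mod 41 = 1^2 * 15 = 1*15 = 15
  bit 1 = 1: r = r^2 * 15 mod 41 = 15^2 * 15 = 20*15 = 13
  bit 2 = 1: r = r^2 * 15 mod 41 = 13^2 * 15 = 5*15 = 34
  bit 3 = 1: r = r^2 * 15 mod 41 = 34^2 * 15 = 8*15 = 38
  -> s = B^a = 38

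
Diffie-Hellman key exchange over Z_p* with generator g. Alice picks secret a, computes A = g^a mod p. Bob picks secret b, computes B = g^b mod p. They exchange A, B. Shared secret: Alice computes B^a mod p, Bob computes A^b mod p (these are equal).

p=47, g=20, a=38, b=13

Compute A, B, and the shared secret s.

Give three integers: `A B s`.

A = 20^38 mod 47  (bits of 38 = 100110)
  bit 0 = 1: r = r^2 * 20 mod 47 = 1^2 * 20 = 1*20 = 20
  bit 1 = 0: r = r^2 mod 47 = 20^2 = 24
  bit 2 = 0: r = r^2 mod 47 = 24^2 = 12
  bit 3 = 1: r = r^2 * 20 mod 47 = 12^2 * 20 = 3*20 = 13
  bit 4 = 1: r = r^2 * 20 mod 47 = 13^2 * 20 = 28*20 = 43
  bit 5 = 0: r = r^2 mod 47 = 43^2 = 16
  -> A = 16
B = 20^13 mod 47  (bits of 13 = 1101)
  bit 0 = 1: r = r^2 * 20 mod 47 = 1^2 * 20 = 1*20 = 20
  bit 1 = 1: r = r^2 * 20 mod 47 = 20^2 * 20 = 24*20 = 10
  bit 2 = 0: r = r^2 mod 47 = 10^2 = 6
  bit 3 = 1: r = r^2 * 20 mod 47 = 6^2 * 20 = 36*20 = 15
  -> B = 15
s = B^a = 15^38 mod 47  (bits of 38 = 100110)
  bit 0 = 1: r = r^2 * 15 mod 47 = 1^2 * 15 = 1*15 = 15
  bit 1 = 0: r = r^2 mod 47 = 15^2 = 37
  bit 2 = 0: r = r^2 mod 47 = 37^2 = 6
  bit 3 = 1: r = r^2 * 15 mod 47 = 6^2 * 15 = 36*15 = 23
  bit 4 = 1: r = r^2 * 15 mod 47 = 23^2 * 15 = 12*15 = 39
  bit 5 = 0: r = r^2 mod 47 = 39^2 = 17
  -> s = B^a = 17

Answer: 16 15 17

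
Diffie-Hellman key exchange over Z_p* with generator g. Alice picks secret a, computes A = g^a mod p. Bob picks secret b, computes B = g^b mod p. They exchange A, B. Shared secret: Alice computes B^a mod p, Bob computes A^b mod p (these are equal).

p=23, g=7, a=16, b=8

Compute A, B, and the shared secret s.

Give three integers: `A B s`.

Answer: 6 12 18

Derivation:
A = 7^16 mod 23  (bits of 16 = 10000)
  bit 0 = 1: r = r^2 * 7 mod 23 = 1^2 * 7 = 1*7 = 7
  bit 1 = 0: r = r^2 mod 23 = 7^2 = 3
  bit 2 = 0: r = r^2 mod 23 = 3^2 = 9
  bit 3 = 0: r = r^2 mod 23 = 9^2 = 12
  bit 4 = 0: r = r^2 mod 23 = 12^2 = 6
  -> A = 6
B = 7^8 mod 23  (bits of 8 = 1000)
  bit 0 = 1: r = r^2 * 7 mod 23 = 1^2 * 7 = 1*7 = 7
  bit 1 = 0: r = r^2 mod 23 = 7^2 = 3
  bit 2 = 0: r = r^2 mod 23 = 3^2 = 9
  bit 3 = 0: r = r^2 mod 23 = 9^2 = 12
  -> B = 12
s = B^a = 12^16 mod 23  (bits of 16 = 10000)
  bit 0 = 1: r = r^2 * 12 mod 23 = 1^2 * 12 = 1*12 = 12
  bit 1 = 0: r = r^2 mod 23 = 12^2 = 6
  bit 2 = 0: r = r^2 mod 23 = 6^2 = 13
  bit 3 = 0: r = r^2 mod 23 = 13^2 = 8
  bit 4 = 0: r = r^2 mod 23 = 8^2 = 18
  -> s = B^a = 18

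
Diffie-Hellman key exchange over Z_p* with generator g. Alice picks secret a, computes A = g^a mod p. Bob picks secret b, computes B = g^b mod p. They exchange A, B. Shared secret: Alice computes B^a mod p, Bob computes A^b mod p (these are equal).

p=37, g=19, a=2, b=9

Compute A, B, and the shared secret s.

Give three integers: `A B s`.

A = 19^2 mod 37  (bits of 2 = 10)
  bit 0 = 1: r = r^2 * 19 mod 37 = 1^2 * 19 = 1*19 = 19
  bit 1 = 0: r = r^2 mod 37 = 19^2 = 28
  -> A = 28
B = 19^9 mod 37  (bits of 9 = 1001)
  bit 0 = 1: r = r^2 * 19 mod 37 = 1^2 * 19 = 1*19 = 19
  bit 1 = 0: r = r^2 mod 37 = 19^2 = 28
  bit 2 = 0: r = r^2 mod 37 = 28^2 = 7
  bit 3 = 1: r = r^2 * 19 mod 37 = 7^2 * 19 = 12*19 = 6
  -> B = 6
s = B^a = 6^2 mod 37  (bits of 2 = 10)
  bit 0 = 1: r = r^2 * 6 mod 37 = 1^2 * 6 = 1*6 = 6
  bit 1 = 0: r = r^2 mod 37 = 6^2 = 36
  -> s = B^a = 36

Answer: 28 6 36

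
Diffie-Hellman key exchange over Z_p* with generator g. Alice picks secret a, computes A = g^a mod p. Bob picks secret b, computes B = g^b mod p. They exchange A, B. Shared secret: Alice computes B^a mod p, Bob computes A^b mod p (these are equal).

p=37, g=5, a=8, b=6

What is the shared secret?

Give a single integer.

A = 5^8 mod 37  (bits of 8 = 1000)
  bit 0 = 1: r = r^2 * 5 mod 37 = 1^2 * 5 = 1*5 = 5
  bit 1 = 0: r = r^2 mod 37 = 5^2 = 25
  bit 2 = 0: r = r^2 mod 37 = 25^2 = 33
  bit 3 = 0: r = r^2 mod 37 = 33^2 = 16
  -> A = 16
B = 5^6 mod 37  (bits of 6 = 110)
  bit 0 = 1: r = r^2 * 5 mod 37 = 1^2 * 5 = 1*5 = 5
  bit 1 = 1: r = r^2 * 5 mod 37 = 5^2 * 5 = 25*5 = 14
  bit 2 = 0: r = r^2 mod 37 = 14^2 = 11
  -> B = 11
s = B^a = 11^8 mod 37  (bits of 8 = 1000)
  bit 0 = 1: r = r^2 * 11 mod 37 = 1^2 * 11 = 1*11 = 11
  bit 1 = 0: r = r^2 mod 37 = 11^2 = 10
  bit 2 = 0: r = r^2 mod 37 = 10^2 = 26
  bit 3 = 0: r = r^2 mod 37 = 26^2 = 10
  -> s = B^a = 10

Answer: 10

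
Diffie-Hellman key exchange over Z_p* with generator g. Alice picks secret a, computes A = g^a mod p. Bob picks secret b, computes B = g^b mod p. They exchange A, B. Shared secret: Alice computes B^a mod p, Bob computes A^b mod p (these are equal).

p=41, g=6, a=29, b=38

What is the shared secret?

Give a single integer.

A = 6^29 mod 41  (bits of 29 = 11101)
  bit 0 = 1: r = r^2 * 6 mod 41 = 1^2 * 6 = 1*6 = 6
  bit 1 = 1: r = r^2 * 6 mod 41 = 6^2 * 6 = 36*6 = 11
  bit 2 = 1: r = r^2 * 6 mod 41 = 11^2 * 6 = 39*6 = 29
  bit 3 = 0: r = r^2 mod 41 = 29^2 = 21
  bit 4 = 1: r = r^2 * 6 mod 41 = 21^2 * 6 = 31*6 = 22
  -> A = 22
B = 6^38 mod 41  (bits of 38 = 100110)
  bit 0 = 1: r = r^2 * 6 mod 41 = 1^2 * 6 = 1*6 = 6
  bit 1 = 0: r = r^2 mod 41 = 6^2 = 36
  bit 2 = 0: r = r^2 mod 41 = 36^2 = 25
  bit 3 = 1: r = r^2 * 6 mod 41 = 25^2 * 6 = 10*6 = 19
  bit 4 = 1: r = r^2 * 6 mod 41 = 19^2 * 6 = 33*6 = 34
  bit 5 = 0: r = r^2 mod 41 = 34^2 = 8
  -> B = 8
s = B^a = 8^29 mod 41  (bits of 29 = 11101)
  bit 0 = 1: r = r^2 * 8 mod 41 = 1^2 * 8 = 1*8 = 8
  bit 1 = 1: r = r^2 * 8 mod 41 = 8^2 * 8 = 23*8 = 20
  bit 2 = 1: r = r^2 * 8 mod 41 = 20^2 * 8 = 31*8 = 2
  bit 3 = 0: r = r^2 mod 41 = 2^2 = 4
  bit 4 = 1: r = r^2 * 8 mod 41 = 4^2 * 8 = 16*8 = 5
  -> s = B^a = 5

Answer: 5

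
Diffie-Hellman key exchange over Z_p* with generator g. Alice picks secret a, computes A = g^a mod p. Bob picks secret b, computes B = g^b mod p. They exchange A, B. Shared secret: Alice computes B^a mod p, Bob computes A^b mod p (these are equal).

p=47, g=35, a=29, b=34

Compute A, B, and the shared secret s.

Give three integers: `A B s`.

A = 35^29 mod 47  (bits of 29 = 11101)
  bit 0 = 1: r = r^2 * 35 mod 47 = 1^2 * 35 = 1*35 = 35
  bit 1 = 1: r = r^2 * 35 mod 47 = 35^2 * 35 = 3*35 = 11
  bit 2 = 1: r = r^2 * 35 mod 47 = 11^2 * 35 = 27*35 = 5
  bit 3 = 0: r = r^2 mod 47 = 5^2 = 25
  bit 4 = 1: r = r^2 * 35 mod 47 = 25^2 * 35 = 14*35 = 20
  -> A = 20
B = 35^34 mod 47  (bits of 34 = 100010)
  bit 0 = 1: r = r^2 * 35 mod 47 = 1^2 * 35 = 1*35 = 35
  bit 1 = 0: r = r^2 mod 47 = 35^2 = 3
  bit 2 = 0: r = r^2 mod 47 = 3^2 = 9
  bit 3 = 0: r = r^2 mod 47 = 9^2 = 34
  bit 4 = 1: r = r^2 * 35 mod 47 = 34^2 * 35 = 28*35 = 40
  bit 5 = 0: r = r^2 mod 47 = 40^2 = 2
  -> B = 2
s = B^a = 2^29 mod 47  (bits of 29 = 11101)
  bit 0 = 1: r = r^2 * 2 mod 47 = 1^2 * 2 = 1*2 = 2
  bit 1 = 1: r = r^2 * 2 mod 47 = 2^2 * 2 = 4*2 = 8
  bit 2 = 1: r = r^2 * 2 mod 47 = 8^2 * 2 = 17*2 = 34
  bit 3 = 0: r = r^2 mod 47 = 34^2 = 28
  bit 4 = 1: r = r^2 * 2 mod 47 = 28^2 * 2 = 32*2 = 17
  -> s = B^a = 17

Answer: 20 2 17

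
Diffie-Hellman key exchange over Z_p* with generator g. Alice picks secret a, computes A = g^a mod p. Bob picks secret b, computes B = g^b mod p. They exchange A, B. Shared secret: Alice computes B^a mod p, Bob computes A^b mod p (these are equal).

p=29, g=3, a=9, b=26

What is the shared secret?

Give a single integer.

Answer: 5

Derivation:
A = 3^9 mod 29  (bits of 9 = 1001)
  bit 0 = 1: r = r^2 * 3 mod 29 = 1^2 * 3 = 1*3 = 3
  bit 1 = 0: r = r^2 mod 29 = 3^2 = 9
  bit 2 = 0: r = r^2 mod 29 = 9^2 = 23
  bit 3 = 1: r = r^2 * 3 mod 29 = 23^2 * 3 = 7*3 = 21
  -> A = 21
B = 3^26 mod 29  (bits of 26 = 11010)
  bit 0 = 1: r = r^2 * 3 mod 29 = 1^2 * 3 = 1*3 = 3
  bit 1 = 1: r = r^2 * 3 mod 29 = 3^2 * 3 = 9*3 = 27
  bit 2 = 0: r = r^2 mod 29 = 27^2 = 4
  bit 3 = 1: r = r^2 * 3 mod 29 = 4^2 * 3 = 16*3 = 19
  bit 4 = 0: r = r^2 mod 29 = 19^2 = 13
  -> B = 13
s = B^a = 13^9 mod 29  (bits of 9 = 1001)
  bit 0 = 1: r = r^2 * 13 mod 29 = 1^2 * 13 = 1*13 = 13
  bit 1 = 0: r = r^2 mod 29 = 13^2 = 24
  bit 2 = 0: r = r^2 mod 29 = 24^2 = 25
  bit 3 = 1: r = r^2 * 13 mod 29 = 25^2 * 13 = 16*13 = 5
  -> s = B^a = 5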